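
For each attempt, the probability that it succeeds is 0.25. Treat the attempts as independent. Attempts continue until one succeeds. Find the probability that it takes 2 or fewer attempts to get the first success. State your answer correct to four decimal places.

Y = number of attempts to the first success; geometric, p = 0.25.
P(Y ≤ 2) = 1 − (1−p)^2 = 1 − 0.562500 = 0.437500

0.4375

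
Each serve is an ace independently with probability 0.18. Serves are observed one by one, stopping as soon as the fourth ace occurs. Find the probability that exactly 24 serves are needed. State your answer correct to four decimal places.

Y = trial on which the fourth success occurs; negative binomial, r=4, p=0.18.
P(Y=24) = C(23,3) · p^4 · (1−p)^20
= 1771 · 0.0010498 · 0.018892 = 0.035123

0.0351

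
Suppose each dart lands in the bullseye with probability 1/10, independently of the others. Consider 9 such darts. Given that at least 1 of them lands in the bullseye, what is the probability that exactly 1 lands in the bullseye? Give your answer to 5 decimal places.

X ~ Binomial(9, 0.10). Want P(X=1 | X≥1) = P(X=1) / P(X≥1).
P(X=1) = C(9,1)·0.10^1·0.90^8 = 0.3874205
P(X≥1) = 1 − 0.3874205 = 0.6125795
Ratio = 0.3874205 / 0.6125795 = 0.6324411

0.63244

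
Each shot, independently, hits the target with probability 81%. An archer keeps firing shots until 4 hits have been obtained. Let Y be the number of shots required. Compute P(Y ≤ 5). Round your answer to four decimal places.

Finishing within 5 shots ⇔ at least 4 successes in the first 5. With X ~ Binomial(5, 0.81), P(Y ≤ 5) = 1 − P(X ≤ 3).
  k=0: C(5,0)·0.81^0·0.19^5 = 0.000248
  k=1: C(5,1)·0.81^1·0.19^4 = 0.005278
  k=2: C(5,2)·0.81^2·0.19^3 = 0.045002
  k=3: C(5,3)·0.81^3·0.19^2 = 0.191850
1 − 0.242378 = 0.757622

0.7576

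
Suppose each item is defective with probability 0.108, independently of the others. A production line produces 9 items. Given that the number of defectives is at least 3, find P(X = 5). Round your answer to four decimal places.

X ~ Binomial(9, 0.108). Want P(X=5 | X≥3) = P(X=5) / P(X≥3).
P(X=5) = C(9,5)·0.108^5·0.892^4 = 0.001172
P(X≥3) = 1 − 0.357506 − 0.389570 − 0.188670 = 0.064254
Ratio = 0.001172 / 0.064254 = 0.018241

0.0182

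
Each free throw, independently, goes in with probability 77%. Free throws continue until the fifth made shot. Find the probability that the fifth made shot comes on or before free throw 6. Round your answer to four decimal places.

Finishing within 6 free throws ⇔ at least 5 successes in the first 6. With X ~ Binomial(6, 0.77), P(Y ≤ 6) = 1 − P(X ≤ 4).
  k=0: C(6,0)·0.77^0·0.23^6 = 0.000148
  k=1: C(6,1)·0.77^1·0.23^5 = 0.002974
  k=2: C(6,2)·0.77^2·0.23^4 = 0.024888
  k=3: C(6,3)·0.77^3·0.23^3 = 0.111093
  k=4: C(6,4)·0.77^4·0.23^2 = 0.278939
1 − 0.418041 = 0.581959

0.5820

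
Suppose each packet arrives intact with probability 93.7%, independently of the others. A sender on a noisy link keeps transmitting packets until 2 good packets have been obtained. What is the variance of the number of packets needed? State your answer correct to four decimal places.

Y = total packets until the second success; negative binomial with r=2, p=0.937.
Var(Y) = r(1−p)/p² = 2·0.063 / 0.937² = 0.143513

0.1435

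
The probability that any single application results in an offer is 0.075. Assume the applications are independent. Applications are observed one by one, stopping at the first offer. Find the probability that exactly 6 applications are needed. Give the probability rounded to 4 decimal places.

Geometric (trials to first success), p = 0.075.
P(Y = 6) = (1−p)^5 · p = 0.67719 · 0.075 = 0.050789

0.0508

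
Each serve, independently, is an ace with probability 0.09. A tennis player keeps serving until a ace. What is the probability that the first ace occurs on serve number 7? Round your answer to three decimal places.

0.051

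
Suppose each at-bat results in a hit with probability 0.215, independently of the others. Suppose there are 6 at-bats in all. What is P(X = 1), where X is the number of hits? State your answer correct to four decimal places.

X ~ Binomial(n=6, p=0.215).
P(X=1) = C(6,1) · p^1 · (1−p)^5
= 6 · 0.215 · 0.29809 = 0.384537

0.3845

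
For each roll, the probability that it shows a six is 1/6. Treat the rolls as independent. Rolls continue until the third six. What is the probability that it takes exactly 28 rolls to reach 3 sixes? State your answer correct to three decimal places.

0.017

Y = trial on which the third success occurs; negative binomial, r=3, p=0.166667.
P(Y=28) = C(27,2) · p^3 · (1−p)^25
= 351 · 0.0046296 · 0.010483 = 0.01703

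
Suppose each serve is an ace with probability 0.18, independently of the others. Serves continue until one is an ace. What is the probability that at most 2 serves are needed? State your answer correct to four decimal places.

Y = number of serves to the first success; geometric, p = 0.18.
P(Y ≤ 2) = 1 − (1−p)^2 = 1 − 0.672400 = 0.327600

0.3276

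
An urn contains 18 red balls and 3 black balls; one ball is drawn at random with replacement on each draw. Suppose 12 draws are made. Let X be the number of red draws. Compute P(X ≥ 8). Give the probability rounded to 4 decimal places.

0.9804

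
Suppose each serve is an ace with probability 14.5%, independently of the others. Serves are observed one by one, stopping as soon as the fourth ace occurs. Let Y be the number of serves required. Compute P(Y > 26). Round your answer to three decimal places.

0.467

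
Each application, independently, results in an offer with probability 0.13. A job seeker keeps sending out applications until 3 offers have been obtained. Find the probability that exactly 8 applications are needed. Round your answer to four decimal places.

0.0230

Y = trial on which the third success occurs; negative binomial, r=3, p=0.13.
P(Y=8) = C(7,2) · p^3 · (1−p)^5
= 21 · 0.002197 · 0.49842 = 0.022996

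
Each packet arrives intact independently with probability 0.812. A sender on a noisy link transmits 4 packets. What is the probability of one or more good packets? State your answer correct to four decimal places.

P(at least one) = 1 − P(none) = 1 − (1 − 0.812)^4
= 1 − 0.001249 = 0.998751

0.9988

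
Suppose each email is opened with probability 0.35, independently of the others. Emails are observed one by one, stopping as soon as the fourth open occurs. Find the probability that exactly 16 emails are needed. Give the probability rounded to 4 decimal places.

Y = trial on which the fourth success occurs; negative binomial, r=4, p=0.35.
P(Y=16) = C(15,3) · p^4 · (1−p)^12
= 455 · 0.015006 · 0.005688 = 0.038837

0.0388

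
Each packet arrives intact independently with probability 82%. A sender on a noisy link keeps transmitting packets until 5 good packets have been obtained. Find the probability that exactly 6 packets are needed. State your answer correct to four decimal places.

Y = trial on which the fifth success occurs; negative binomial, r=5, p=0.82.
P(Y=6) = C(5,4) · p^5 · (1−p)^1
= 5 · 0.37074 · 0.18 = 0.333666

0.3337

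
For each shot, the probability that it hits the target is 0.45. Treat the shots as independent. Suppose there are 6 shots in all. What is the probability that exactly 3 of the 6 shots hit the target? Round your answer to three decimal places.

X ~ Binomial(n=6, p=0.45).
P(X=3) = C(6,3) · p^3 · (1−p)^3
= 20 · 0.091125 · 0.16637 = 0.30322

0.303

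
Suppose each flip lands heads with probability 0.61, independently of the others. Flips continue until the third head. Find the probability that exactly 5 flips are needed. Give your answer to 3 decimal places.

0.207

Y = trial on which the third success occurs; negative binomial, r=3, p=0.61.
P(Y=5) = C(4,2) · p^3 · (1−p)^2
= 6 · 0.22698 · 0.1521 = 0.20714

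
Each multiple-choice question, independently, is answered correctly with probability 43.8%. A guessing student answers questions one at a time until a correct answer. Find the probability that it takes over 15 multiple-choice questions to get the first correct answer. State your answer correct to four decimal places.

Y = number of multiple-choice questions to the first success; geometric, p = 0.438.
P(Y > 15) = P(first 15 all fail) = (1−p)^15 = 0.000176

0.0002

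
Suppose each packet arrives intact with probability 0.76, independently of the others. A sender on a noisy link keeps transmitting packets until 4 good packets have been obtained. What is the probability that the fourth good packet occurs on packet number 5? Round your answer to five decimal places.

Y = trial on which the fourth success occurs; negative binomial, r=4, p=0.76.
P(Y=5) = C(4,3) · p^4 · (1−p)^1
= 4 · 0.33362 · 0.24 = 0.3202769

0.32028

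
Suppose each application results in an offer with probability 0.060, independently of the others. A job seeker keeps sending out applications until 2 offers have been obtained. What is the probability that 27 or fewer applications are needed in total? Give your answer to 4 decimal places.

0.4877

Finishing within 27 applications ⇔ at least 2 successes in the first 27. With X ~ Binomial(27, 0.06), P(Y ≤ 27) = 1 − P(X ≤ 1).
  k=0: C(27,0)·0.06^0·0.94^27 = 0.188127
  k=1: C(27,1)·0.06^1·0.94^26 = 0.324220
1 − 0.512347 = 0.487653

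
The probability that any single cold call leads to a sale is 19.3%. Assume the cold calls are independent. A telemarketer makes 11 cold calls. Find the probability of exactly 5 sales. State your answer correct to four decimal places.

0.0342

X ~ Binomial(n=11, p=0.193).
P(X=5) = C(11,5) · p^5 · (1−p)^6
= 462 · 0.00026779 · 0.27621 = 0.034172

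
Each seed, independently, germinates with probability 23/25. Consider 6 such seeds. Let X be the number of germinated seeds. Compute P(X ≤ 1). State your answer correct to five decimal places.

0.00002

X ~ Binomial(6, 0.92); P(X ≤ 1) = Σ C(6,k) p^k (1−p)^(6−k) over k:
  k=0: C(6,0)·0.92^0·0.08^6 = 0.0000003
  k=1: C(6,1)·0.92^1·0.08^5 = 0.0000181
Total = 0.0000184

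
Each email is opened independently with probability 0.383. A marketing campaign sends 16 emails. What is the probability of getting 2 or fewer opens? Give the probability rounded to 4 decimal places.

X ~ Binomial(16, 0.383); P(X ≤ 2) = Σ C(16,k) p^k (1−p)^(16−k) over k:
  k=0: C(16,0)·0.383^0·0.617^16 = 0.000441
  k=1: C(16,1)·0.383^1·0.617^15 = 0.004381
  k=2: C(16,2)·0.383^2·0.617^14 = 0.020397
Total = 0.025220

0.0252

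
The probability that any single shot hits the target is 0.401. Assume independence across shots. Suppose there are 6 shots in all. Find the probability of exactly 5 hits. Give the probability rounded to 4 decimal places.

X ~ Binomial(n=6, p=0.401).
P(X=5) = C(6,5) · p^5 · (1−p)^1
= 6 · 0.010369 · 0.599 = 0.037265

0.0373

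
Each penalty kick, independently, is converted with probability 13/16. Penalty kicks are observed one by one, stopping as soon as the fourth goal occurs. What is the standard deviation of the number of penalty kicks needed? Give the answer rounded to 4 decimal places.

Y = total penalty kicks until the fourth success; negative binomial with r=4, p=0.8125.
SD(Y) = √[r(1−p)/p²] = √(1.136095) = 1.065877

1.0659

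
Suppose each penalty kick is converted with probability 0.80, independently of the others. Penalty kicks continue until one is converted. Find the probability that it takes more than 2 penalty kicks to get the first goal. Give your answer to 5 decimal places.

Y = number of penalty kicks to the first success; geometric, p = 0.80.
P(Y > 2) = P(first 2 all fail) = (1−p)^2 = 0.0400000

0.04000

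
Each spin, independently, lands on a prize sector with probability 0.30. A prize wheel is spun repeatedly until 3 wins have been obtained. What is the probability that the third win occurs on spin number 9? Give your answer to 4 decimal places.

0.0889

Y = trial on which the third success occurs; negative binomial, r=3, p=0.30.
P(Y=9) = C(8,2) · p^3 · (1−p)^6
= 28 · 0.027 · 0.11765 = 0.088943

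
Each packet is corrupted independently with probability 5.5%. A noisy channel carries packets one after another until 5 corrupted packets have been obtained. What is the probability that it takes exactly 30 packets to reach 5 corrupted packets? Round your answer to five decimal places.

0.00291

Y = trial on which the fifth success occurs; negative binomial, r=5, p=0.055.
P(Y=30) = C(29,4) · p^5 · (1−p)^25
= 23751 · 5.0328e-07 · 0.24311 = 0.0029060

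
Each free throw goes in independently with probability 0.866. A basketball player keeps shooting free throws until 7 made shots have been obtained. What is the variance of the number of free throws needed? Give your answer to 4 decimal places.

Y = total free throws until the seventh success; negative binomial with r=7, p=0.866.
Var(Y) = r(1−p)/p² = 7·0.134 / 0.866² = 1.250740

1.2507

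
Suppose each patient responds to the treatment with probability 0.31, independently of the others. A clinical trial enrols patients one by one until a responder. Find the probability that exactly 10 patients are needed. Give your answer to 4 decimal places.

0.0110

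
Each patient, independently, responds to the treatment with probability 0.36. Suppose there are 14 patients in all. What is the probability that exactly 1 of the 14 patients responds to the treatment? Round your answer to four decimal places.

X ~ Binomial(n=14, p=0.36).
P(X=1) = C(14,1) · p^1 · (1−p)^13
= 14 · 0.36 · 0.0030223 = 0.015232

0.0152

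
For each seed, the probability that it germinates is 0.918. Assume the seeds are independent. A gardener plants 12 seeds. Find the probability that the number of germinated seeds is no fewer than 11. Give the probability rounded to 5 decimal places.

X ~ Binomial(12, 0.918); P(X ≥ 11) = Σ C(12,k) p^k (1−p)^(12−k) over k:
  k=11: C(12,11)·0.918^11·0.082^1 = 0.3839411
  k=12: C(12,12)·0.918^12·0.082^0 = 0.3581889
Total = 0.7421300

0.74213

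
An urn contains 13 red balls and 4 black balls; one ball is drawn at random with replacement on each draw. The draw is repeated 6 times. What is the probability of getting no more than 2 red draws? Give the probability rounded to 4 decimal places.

X ~ Binomial(6, 0.764706); P(X ≤ 2) = Σ C(6,k) p^k (1−p)^(6−k) over k:
  k=0: C(6,0)·0.764706^0·0.235294^6 = 0.000170
  k=1: C(6,1)·0.764706^1·0.235294^5 = 0.003309
  k=2: C(6,2)·0.764706^2·0.235294^4 = 0.026886
Total = 0.030365

0.0304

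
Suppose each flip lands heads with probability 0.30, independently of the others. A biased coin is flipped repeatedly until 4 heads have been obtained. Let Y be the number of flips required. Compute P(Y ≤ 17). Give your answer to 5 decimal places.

Finishing within 17 flips ⇔ at least 4 successes in the first 17. With X ~ Binomial(17, 0.30), P(Y ≤ 17) = 1 − P(X ≤ 3).
  k=0: C(17,0)·0.30^0·0.70^17 = 0.0023263
  k=1: C(17,1)·0.30^1·0.70^16 = 0.0169488
  k=2: C(17,2)·0.30^2·0.70^15 = 0.0581102
  k=3: C(17,3)·0.30^3·0.70^14 = 0.1245218
1 − 0.2019070 = 0.7980930

0.79809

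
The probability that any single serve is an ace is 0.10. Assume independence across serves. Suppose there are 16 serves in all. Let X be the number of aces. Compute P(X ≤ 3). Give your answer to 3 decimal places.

0.932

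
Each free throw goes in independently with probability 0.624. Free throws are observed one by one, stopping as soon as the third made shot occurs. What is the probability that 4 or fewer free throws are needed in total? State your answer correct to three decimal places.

Finishing within 4 free throws ⇔ at least 3 successes in the first 4. With X ~ Binomial(4, 0.624), P(Y ≤ 4) = 1 − P(X ≤ 2).
  k=0: C(4,0)·0.624^0·0.376^4 = 0.01999
  k=1: C(4,1)·0.624^1·0.376^3 = 0.13268
  k=2: C(4,2)·0.624^2·0.376^2 = 0.33029
1 − 0.48296 = 0.51704

0.517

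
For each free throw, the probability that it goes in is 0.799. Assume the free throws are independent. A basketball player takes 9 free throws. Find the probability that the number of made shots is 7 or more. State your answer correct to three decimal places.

0.736

X ~ Binomial(9, 0.799); P(X ≥ 7) = Σ C(9,k) p^k (1−p)^(9−k) over k:
  k=7: C(9,7)·0.799^7·0.201^2 = 0.30236
  k=8: C(9,8)·0.799^8·0.201^1 = 0.30048
  k=9: C(9,9)·0.799^9·0.201^0 = 0.13272
Total = 0.73555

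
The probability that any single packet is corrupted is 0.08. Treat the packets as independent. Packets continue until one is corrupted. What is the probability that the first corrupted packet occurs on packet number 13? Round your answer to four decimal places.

Geometric (trials to first success), p = 0.08.
P(Y = 13) = (1−p)^12 · p = 0.36767 · 0.08 = 0.029413

0.0294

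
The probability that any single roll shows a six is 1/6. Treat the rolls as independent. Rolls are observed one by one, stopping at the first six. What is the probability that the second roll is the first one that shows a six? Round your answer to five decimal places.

0.13889

Geometric (trials to first success), p = 0.166667.
P(Y = 2) = (1−p)^1 · p = 0.83333 · 0.166667 = 0.1388889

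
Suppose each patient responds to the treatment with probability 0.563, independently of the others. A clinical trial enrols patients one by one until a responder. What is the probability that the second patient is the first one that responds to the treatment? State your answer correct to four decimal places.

0.2460

Geometric (trials to first success), p = 0.563.
P(Y = 2) = (1−p)^1 · p = 0.437 · 0.563 = 0.246031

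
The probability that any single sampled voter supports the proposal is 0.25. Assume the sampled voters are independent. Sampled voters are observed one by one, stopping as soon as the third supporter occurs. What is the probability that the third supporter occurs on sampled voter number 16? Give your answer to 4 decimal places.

Y = trial on which the third success occurs; negative binomial, r=3, p=0.25.
P(Y=16) = C(15,2) · p^3 · (1−p)^13
= 105 · 0.015625 · 0.023757 = 0.038977

0.0390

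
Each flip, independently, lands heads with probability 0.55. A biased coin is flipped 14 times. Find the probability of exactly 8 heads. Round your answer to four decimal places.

0.2088

X ~ Binomial(n=14, p=0.55).
P(X=8) = C(14,8) · p^8 · (1−p)^6
= 3003 · 0.0083734 · 0.0083038 = 0.208801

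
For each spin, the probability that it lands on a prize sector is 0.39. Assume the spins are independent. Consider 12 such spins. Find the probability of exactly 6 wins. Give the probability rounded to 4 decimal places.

0.1675

X ~ Binomial(n=12, p=0.39).
P(X=6) = C(12,6) · p^6 · (1−p)^6
= 924 · 0.0035187 · 0.05152 = 0.167509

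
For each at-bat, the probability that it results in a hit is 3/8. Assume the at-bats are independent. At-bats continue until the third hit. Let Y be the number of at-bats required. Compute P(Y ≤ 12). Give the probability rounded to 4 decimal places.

0.8865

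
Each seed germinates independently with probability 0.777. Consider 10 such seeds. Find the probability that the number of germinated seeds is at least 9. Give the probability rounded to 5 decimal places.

X ~ Binomial(10, 0.777); P(X ≥ 9) = Σ C(10,k) p^k (1−p)^(10−k) over k:
  k=9: C(10,9)·0.777^9·0.223^1 = 0.2301940
  k=10: C(10,10)·0.777^10·0.223^0 = 0.0802066
Total = 0.3104006

0.31040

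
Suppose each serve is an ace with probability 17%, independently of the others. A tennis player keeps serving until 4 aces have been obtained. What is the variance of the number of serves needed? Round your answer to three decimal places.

114.879

Y = total serves until the fourth success; negative binomial with r=4, p=0.17.
Var(Y) = r(1−p)/p² = 4·0.83 / 0.17² = 114.87889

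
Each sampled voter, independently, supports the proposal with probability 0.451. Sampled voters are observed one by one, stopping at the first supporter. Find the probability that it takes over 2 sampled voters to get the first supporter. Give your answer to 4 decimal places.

Y = number of sampled voters to the first success; geometric, p = 0.451.
P(Y > 2) = P(first 2 all fail) = (1−p)^2 = 0.301401

0.3014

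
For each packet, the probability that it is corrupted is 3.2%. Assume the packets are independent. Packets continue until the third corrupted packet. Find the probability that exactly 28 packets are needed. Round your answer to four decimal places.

0.0051

Y = trial on which the third success occurs; negative binomial, r=3, p=0.032.
P(Y=28) = C(27,2) · p^3 · (1−p)^25
= 351 · 3.2768e-05 · 0.44349 = 0.005101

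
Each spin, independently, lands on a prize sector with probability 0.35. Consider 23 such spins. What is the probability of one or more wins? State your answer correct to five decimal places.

0.99995

P(at least one) = 1 − P(none) = 1 − (1 − 0.35)^23
= 1 − 0.0000498 = 0.9999502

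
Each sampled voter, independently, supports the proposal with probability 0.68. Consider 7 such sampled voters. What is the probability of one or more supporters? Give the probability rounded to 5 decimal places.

P(at least one) = 1 − P(none) = 1 − (1 − 0.68)^7
= 1 − 0.0003436 = 0.9996564

0.99966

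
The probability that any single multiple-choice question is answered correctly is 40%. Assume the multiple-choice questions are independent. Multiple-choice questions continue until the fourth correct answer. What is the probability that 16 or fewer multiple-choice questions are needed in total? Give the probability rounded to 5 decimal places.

0.93485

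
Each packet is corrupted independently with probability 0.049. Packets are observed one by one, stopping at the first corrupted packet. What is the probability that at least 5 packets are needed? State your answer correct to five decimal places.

Y = number of packets to the first success; geometric, p = 0.049.
P(Y > 4) = P(first 4 all fail) = (1−p)^4 = 0.8179412

0.81794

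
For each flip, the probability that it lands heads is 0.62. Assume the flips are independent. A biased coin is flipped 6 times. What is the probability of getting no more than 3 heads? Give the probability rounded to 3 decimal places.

0.414

X ~ Binomial(6, 0.62); P(X ≤ 3) = Σ C(6,k) p^k (1−p)^(6−k) over k:
  k=0: C(6,0)·0.62^0·0.38^6 = 0.00301
  k=1: C(6,1)·0.62^1·0.38^5 = 0.02948
  k=2: C(6,2)·0.62^2·0.38^4 = 0.12023
  k=3: C(6,3)·0.62^3·0.38^3 = 0.26155
Total = 0.41427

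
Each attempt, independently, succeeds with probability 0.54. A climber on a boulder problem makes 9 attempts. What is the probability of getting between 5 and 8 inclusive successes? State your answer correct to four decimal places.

0.5937

X ~ Binomial(9, 0.54); P(5 ≤ X ≤ 8) = Σ C(9,k) p^k (1−p)^(9−k) over k:
  k=5: C(9,5)·0.54^5·0.46^4 = 0.259042
  k=6: C(9,6)·0.54^6·0.46^3 = 0.202729
  k=7: C(9,7)·0.54^7·0.46^2 = 0.101994
  k=8: C(9,8)·0.54^8·0.46^1 = 0.029933
Total = 0.593698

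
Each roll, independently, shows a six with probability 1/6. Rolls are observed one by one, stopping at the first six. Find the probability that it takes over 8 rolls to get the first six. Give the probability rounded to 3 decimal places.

Y = number of rolls to the first success; geometric, p = 0.166667.
P(Y > 8) = P(first 8 all fail) = (1−p)^8 = 0.23257

0.233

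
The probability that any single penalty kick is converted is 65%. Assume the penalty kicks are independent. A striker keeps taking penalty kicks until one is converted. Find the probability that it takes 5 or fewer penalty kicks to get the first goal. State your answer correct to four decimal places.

0.9947

Y = number of penalty kicks to the first success; geometric, p = 0.65.
P(Y ≤ 5) = 1 − (1−p)^5 = 1 − 0.005252 = 0.994748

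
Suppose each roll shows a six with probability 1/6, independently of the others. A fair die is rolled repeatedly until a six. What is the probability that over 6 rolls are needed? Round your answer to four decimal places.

0.3349

Y = number of rolls to the first success; geometric, p = 0.166667.
P(Y > 6) = P(first 6 all fail) = (1−p)^6 = 0.334898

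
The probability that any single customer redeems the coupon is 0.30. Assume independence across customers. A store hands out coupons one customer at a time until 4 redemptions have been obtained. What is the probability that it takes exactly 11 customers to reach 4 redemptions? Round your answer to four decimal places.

0.0800

Y = trial on which the fourth success occurs; negative binomial, r=4, p=0.30.
P(Y=11) = C(10,3) · p^4 · (1−p)^7
= 120 · 0.0081 · 0.082354 = 0.080048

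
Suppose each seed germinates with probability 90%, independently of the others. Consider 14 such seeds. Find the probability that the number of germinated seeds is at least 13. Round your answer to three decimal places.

0.585

X ~ Binomial(14, 0.90); P(X ≥ 13) = Σ C(14,k) p^k (1−p)^(14−k) over k:
  k=13: C(14,13)·0.90^13·0.10^1 = 0.35586
  k=14: C(14,14)·0.90^14·0.10^0 = 0.22877
Total = 0.58463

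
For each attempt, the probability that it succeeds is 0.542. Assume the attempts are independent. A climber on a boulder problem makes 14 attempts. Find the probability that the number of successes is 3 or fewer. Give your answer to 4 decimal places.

0.0134

X ~ Binomial(14, 0.542); P(X ≤ 3) = Σ C(14,k) p^k (1−p)^(14−k) over k:
  k=0: C(14,0)·0.542^0·0.458^14 = 0.000018
  k=1: C(14,1)·0.542^1·0.458^13 = 0.000296
  k=2: C(14,2)·0.542^2·0.458^12 = 0.002277
  k=3: C(14,3)·0.542^3·0.458^11 = 0.010780
Total = 0.013371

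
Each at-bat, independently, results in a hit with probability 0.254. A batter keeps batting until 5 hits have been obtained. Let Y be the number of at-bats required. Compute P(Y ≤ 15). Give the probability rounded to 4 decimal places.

Finishing within 15 at-bats ⇔ at least 5 successes in the first 15. With X ~ Binomial(15, 0.254), P(Y ≤ 15) = 1 − P(X ≤ 4).
  k=0: C(15,0)·0.254^0·0.746^15 = 0.012333
  k=1: C(15,1)·0.254^1·0.746^14 = 0.062990
  k=2: C(15,2)·0.254^2·0.746^13 = 0.150128
  k=3: C(15,3)·0.254^3·0.746^12 = 0.221502
  k=4: C(15,4)·0.254^4·0.746^11 = 0.226253
1 − 0.673206 = 0.326794

0.3268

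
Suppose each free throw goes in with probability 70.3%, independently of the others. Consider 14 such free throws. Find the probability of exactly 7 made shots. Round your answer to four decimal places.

X ~ Binomial(n=14, p=0.703).
P(X=7) = C(14,7) · p^7 · (1−p)^7
= 3432 · 0.084857 · 0.00020384 = 0.059365

0.0594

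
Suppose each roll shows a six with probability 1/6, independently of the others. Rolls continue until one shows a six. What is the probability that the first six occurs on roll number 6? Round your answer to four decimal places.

Geometric (trials to first success), p = 0.166667.
P(Y = 6) = (1−p)^5 · p = 0.40188 · 0.166667 = 0.066980

0.0670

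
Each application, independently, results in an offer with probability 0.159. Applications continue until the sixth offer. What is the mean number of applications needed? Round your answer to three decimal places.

Y = total applications until the sixth success; negative binomial with r=6, p=0.159.
E[Y] = r / p = 6 / 0.159 = 37.73585

37.736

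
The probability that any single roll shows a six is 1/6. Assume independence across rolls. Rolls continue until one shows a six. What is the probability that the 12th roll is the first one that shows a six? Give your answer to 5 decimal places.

0.02243

Geometric (trials to first success), p = 0.166667.
P(Y = 12) = (1−p)^11 · p = 0.13459 · 0.166667 = 0.0224313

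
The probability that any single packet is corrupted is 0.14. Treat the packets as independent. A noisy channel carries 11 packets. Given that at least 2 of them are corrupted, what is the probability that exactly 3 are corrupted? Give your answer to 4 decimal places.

0.2889

X ~ Binomial(11, 0.14). Want P(X=3 | X≥2) = P(X=3) / P(X≥2).
P(X=3) = C(11,3)·0.14^3·0.86^8 = 0.135474
P(X≥2) = 1 − 0.190319 − 0.340804 = 0.468876
Ratio = 0.135474 / 0.468876 = 0.288933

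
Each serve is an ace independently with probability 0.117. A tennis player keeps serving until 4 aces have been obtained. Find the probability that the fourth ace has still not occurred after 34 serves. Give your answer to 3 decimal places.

Needing more than 34 serves ⇔ fewer than 4 successes in the first 34. With X ~ Binomial(34, 0.117), P(Y > 34) = P(X ≤ 3).
  k=0: C(34,0)·0.117^0·0.883^34 = 0.01454
  k=1: C(34,1)·0.117^1·0.883^33 = 0.06552
  k=2: C(34,2)·0.117^2·0.883^32 = 0.14324
  k=3: C(34,3)·0.117^3·0.883^31 = 0.20246
P(X ≤ 3) = 0.42576

0.426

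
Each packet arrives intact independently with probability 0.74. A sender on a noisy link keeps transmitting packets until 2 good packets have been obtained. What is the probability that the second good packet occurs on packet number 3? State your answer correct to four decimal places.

Y = trial on which the second success occurs; negative binomial, r=2, p=0.74.
P(Y=3) = C(2,1) · p^2 · (1−p)^1
= 2 · 0.5476 · 0.26 = 0.284752

0.2848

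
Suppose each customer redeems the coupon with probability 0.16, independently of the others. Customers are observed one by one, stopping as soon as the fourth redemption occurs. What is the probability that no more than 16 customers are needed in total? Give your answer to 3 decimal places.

0.246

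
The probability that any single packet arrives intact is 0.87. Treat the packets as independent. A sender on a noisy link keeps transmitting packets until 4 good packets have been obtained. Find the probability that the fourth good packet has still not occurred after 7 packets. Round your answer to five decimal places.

0.00720

Needing more than 7 packets ⇔ fewer than 4 successes in the first 7. With X ~ Binomial(7, 0.87), P(Y > 7) = P(X ≤ 3).
  k=0: C(7,0)·0.87^0·0.13^7 = 0.0000006
  k=1: C(7,1)·0.87^1·0.13^6 = 0.0000294
  k=2: C(7,2)·0.87^2·0.13^5 = 0.0005902
  k=3: C(7,3)·0.87^3·0.13^4 = 0.0065826
P(X ≤ 3) = 0.0072028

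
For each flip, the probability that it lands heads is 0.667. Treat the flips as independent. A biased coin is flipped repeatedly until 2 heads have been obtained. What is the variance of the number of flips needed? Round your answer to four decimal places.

1.4970

Y = total flips until the second success; negative binomial with r=2, p=0.667.
Var(Y) = r(1−p)/p² = 2·0.333 / 0.667² = 1.497003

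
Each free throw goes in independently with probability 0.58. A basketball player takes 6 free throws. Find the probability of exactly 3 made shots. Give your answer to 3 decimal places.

0.289

X ~ Binomial(n=6, p=0.58).
P(X=3) = C(6,3) · p^3 · (1−p)^3
= 20 · 0.19511 · 0.074088 = 0.28911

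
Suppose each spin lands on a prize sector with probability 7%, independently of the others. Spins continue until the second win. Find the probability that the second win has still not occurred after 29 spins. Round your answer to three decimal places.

0.388

Needing more than 29 spins ⇔ fewer than 2 successes in the first 29. With X ~ Binomial(29, 0.07), P(Y > 29) = P(X ≤ 1).
  k=0: C(29,0)·0.07^0·0.93^29 = 0.12190
  k=1: C(29,1)·0.07^1·0.93^28 = 0.26608
P(X ≤ 1) = 0.38798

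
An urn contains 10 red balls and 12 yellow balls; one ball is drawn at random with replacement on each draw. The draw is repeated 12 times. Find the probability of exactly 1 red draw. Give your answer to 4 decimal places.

X ~ Binomial(n=12, p=0.454545).
P(X=1) = C(12,1) · p^1 · (1−p)^11
= 12 · 0.45455 · 0.0012716 = 0.006936

0.0069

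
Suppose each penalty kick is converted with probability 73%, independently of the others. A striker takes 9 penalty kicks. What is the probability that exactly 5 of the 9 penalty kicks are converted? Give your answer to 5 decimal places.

X ~ Binomial(n=9, p=0.73).
P(X=5) = C(9,5) · p^5 · (1−p)^4
= 126 · 0.20731 · 0.0053144 = 0.1388161

0.13882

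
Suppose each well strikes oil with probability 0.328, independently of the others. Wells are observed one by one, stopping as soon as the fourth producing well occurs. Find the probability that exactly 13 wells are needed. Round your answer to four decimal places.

Y = trial on which the fourth success occurs; negative binomial, r=4, p=0.328.
P(Y=13) = C(12,3) · p^4 · (1−p)^9
= 220 · 0.011574 · 0.027946 = 0.071161

0.0712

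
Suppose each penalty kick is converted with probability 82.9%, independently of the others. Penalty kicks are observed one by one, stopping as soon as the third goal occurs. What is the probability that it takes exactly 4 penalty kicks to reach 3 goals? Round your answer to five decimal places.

Y = trial on which the third success occurs; negative binomial, r=3, p=0.829.
P(Y=4) = C(3,2) · p^3 · (1−p)^1
= 3 · 0.56972 · 0.171 = 0.2922678

0.29227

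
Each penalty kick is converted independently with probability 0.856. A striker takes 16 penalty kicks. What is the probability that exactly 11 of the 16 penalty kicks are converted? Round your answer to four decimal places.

0.0489

X ~ Binomial(n=16, p=0.856).
P(X=11) = C(16,11) · p^11 · (1−p)^5
= 4368 · 0.18081 · 6.1917e-05 = 0.048900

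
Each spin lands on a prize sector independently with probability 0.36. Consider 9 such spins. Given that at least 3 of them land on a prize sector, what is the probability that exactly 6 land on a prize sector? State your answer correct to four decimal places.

0.0699

X ~ Binomial(9, 0.36). Want P(X=6 | X≥3) = P(X=6) / P(X≥3).
P(X=6) = C(9,6)·0.36^6·0.64^3 = 0.047933
P(X≥3) = 1 − 0.018014 − 0.091198 − 0.205195 = 0.685592
Ratio = 0.047933 / 0.685592 = 0.069915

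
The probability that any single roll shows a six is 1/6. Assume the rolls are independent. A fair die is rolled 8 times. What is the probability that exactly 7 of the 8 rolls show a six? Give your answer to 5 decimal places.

0.00002

X ~ Binomial(n=8, p=0.166667).
P(X=7) = C(8,7) · p^7 · (1−p)^1
= 8 · 3.5722e-06 · 0.83333 = 0.0000238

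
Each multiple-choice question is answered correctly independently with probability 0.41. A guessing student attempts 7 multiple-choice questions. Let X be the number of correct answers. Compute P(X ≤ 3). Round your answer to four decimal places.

X ~ Binomial(7, 0.41); P(X ≤ 3) = Σ C(7,k) p^k (1−p)^(7−k) over k:
  k=0: C(7,0)·0.41^0·0.59^7 = 0.024887
  k=1: C(7,1)·0.41^1·0.59^6 = 0.121058
  k=2: C(7,2)·0.41^2·0.59^5 = 0.252375
  k=3: C(7,3)·0.41^3·0.59^4 = 0.292299
Total = 0.690619

0.6906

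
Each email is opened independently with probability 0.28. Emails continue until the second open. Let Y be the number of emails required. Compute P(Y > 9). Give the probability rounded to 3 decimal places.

Needing more than 9 emails ⇔ fewer than 2 successes in the first 9. With X ~ Binomial(9, 0.28), P(Y > 9) = P(X ≤ 1).
  k=0: C(9,0)·0.28^0·0.72^9 = 0.05200
  k=1: C(9,1)·0.28^1·0.72^8 = 0.18200
P(X ≤ 1) = 0.23399

0.234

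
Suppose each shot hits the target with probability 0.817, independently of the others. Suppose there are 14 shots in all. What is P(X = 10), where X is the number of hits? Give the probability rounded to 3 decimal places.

0.149

X ~ Binomial(n=14, p=0.817).
P(X=10) = C(14,10) · p^10 · (1−p)^4
= 1001 · 0.1325 · 0.0011215 = 0.14875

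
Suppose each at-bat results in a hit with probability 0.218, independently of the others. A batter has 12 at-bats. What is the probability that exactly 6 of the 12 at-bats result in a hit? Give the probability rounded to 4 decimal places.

X ~ Binomial(n=12, p=0.218).
P(X=6) = C(12,6) · p^6 · (1−p)^6
= 924 · 0.00010733 · 0.22869 = 0.022680

0.0227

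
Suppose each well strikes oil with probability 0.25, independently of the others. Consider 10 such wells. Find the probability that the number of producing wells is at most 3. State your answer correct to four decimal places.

X ~ Binomial(10, 0.25); P(X ≤ 3) = Σ C(10,k) p^k (1−p)^(10−k) over k:
  k=0: C(10,0)·0.25^0·0.75^10 = 0.056314
  k=1: C(10,1)·0.25^1·0.75^9 = 0.187712
  k=2: C(10,2)·0.25^2·0.75^8 = 0.281568
  k=3: C(10,3)·0.25^3·0.75^7 = 0.250282
Total = 0.775875

0.7759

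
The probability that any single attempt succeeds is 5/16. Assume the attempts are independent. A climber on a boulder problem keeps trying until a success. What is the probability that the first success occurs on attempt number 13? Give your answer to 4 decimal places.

Geometric (trials to first success), p = 0.3125.
P(Y = 13) = (1−p)^12 · p = 0.01115 · 0.3125 = 0.003484

0.0035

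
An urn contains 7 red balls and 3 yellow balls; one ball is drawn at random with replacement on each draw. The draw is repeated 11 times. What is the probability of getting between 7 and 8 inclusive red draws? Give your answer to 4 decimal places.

X ~ Binomial(11, 0.70); P(7 ≤ X ≤ 8) = Σ C(11,k) p^k (1−p)^(11−k) over k:
  k=7: C(11,7)·0.70^7·0.30^4 = 0.220133
  k=8: C(11,8)·0.70^8·0.30^3 = 0.256822
Total = 0.476955

0.4770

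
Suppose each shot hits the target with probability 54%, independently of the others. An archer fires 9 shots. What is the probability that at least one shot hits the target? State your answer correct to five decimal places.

0.99908

P(at least one) = 1 − P(none) = 1 − (1 − 0.54)^9
= 1 − 0.0009222 = 0.9990778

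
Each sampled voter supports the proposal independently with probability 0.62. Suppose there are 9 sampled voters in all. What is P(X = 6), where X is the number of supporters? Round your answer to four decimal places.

0.2618

X ~ Binomial(n=9, p=0.62).
P(X=6) = C(9,6) · p^6 · (1−p)^3
= 84 · 0.0568 · 0.054872 = 0.261806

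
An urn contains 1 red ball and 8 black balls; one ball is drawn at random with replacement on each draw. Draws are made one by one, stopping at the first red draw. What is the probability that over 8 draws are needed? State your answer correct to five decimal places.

Y = number of draws to the first success; geometric, p = 0.111111.
P(Y > 8) = P(first 8 all fail) = (1−p)^8 = 0.3897443

0.38974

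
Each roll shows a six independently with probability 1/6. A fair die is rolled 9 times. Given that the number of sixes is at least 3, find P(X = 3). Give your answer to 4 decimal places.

X ~ Binomial(9, 0.166667). Want P(X=3 | X≥3) = P(X=3) / P(X≥3).
P(X=3) = C(9,3)·0.166667^3·0.833333^6 = 0.130238
P(X≥3) = 1 − 0.193807 − 0.348852 − 0.279082 = 0.178260
Ratio = 0.130238 / 0.178260 = 0.730609

0.7306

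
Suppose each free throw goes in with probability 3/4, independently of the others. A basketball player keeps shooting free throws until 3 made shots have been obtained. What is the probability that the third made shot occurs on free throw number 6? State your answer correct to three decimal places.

Y = trial on which the third success occurs; negative binomial, r=3, p=0.75.
P(Y=6) = C(5,2) · p^3 · (1−p)^3
= 10 · 0.42188 · 0.015625 = 0.06592

0.066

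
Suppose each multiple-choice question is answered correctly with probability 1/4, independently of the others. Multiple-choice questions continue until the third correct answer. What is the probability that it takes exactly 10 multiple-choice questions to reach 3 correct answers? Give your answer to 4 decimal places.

Y = trial on which the third success occurs; negative binomial, r=3, p=0.25.
P(Y=10) = C(9,2) · p^3 · (1−p)^7
= 36 · 0.015625 · 0.13348 = 0.075085

0.0751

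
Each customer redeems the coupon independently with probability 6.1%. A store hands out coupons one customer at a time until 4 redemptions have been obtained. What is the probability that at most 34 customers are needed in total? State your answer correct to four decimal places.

0.1509

Finishing within 34 customers ⇔ at least 4 successes in the first 34. With X ~ Binomial(34, 0.061), P(Y ≤ 34) = 1 − P(X ≤ 3).
  k=0: C(34,0)·0.061^0·0.939^34 = 0.117660
  k=1: C(34,1)·0.061^1·0.939^33 = 0.259880
  k=2: C(34,2)·0.061^2·0.939^32 = 0.278562
  k=3: C(34,3)·0.061^3·0.939^31 = 0.193025
1 − 0.849128 = 0.150872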